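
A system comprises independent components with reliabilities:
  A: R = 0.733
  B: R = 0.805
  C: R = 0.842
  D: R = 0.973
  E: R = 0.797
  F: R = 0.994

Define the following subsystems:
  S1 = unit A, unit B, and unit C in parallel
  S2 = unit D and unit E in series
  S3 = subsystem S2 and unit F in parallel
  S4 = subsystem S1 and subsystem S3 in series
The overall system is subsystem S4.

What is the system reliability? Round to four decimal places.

0.9904

Parallel (A, B, and C): 1 − (1 − 0.733000)(1 − 0.805000)(1 − 0.842000) = 0.991774
Series (D and E): 0.973000 × 0.797000 = 0.775481
Parallel ([0.775481] and F): 1 − (1 − 0.775481)(1 − 0.994000) = 0.998653
Series ([0.991774] and [0.998653]): 0.991774 × 0.998653 = 0.9904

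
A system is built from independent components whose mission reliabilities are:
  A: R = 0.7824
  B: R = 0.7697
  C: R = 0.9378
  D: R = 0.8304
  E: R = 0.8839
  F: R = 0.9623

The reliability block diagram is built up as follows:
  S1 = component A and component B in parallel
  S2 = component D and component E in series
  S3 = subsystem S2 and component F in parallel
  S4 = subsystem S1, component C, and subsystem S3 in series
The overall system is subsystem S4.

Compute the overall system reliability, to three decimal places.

0.882

Parallel (A and B): 1 − (1 − 0.78240)(1 − 0.76970) = 0.94989
Series (D and E): 0.83040 × 0.88390 = 0.73399
Parallel ([0.73399] and F): 1 − (1 − 0.73399)(1 − 0.96230) = 0.98997
Series ([0.94989], C, and [0.98997]): 0.94989 × 0.93780 × 0.98997 = 0.882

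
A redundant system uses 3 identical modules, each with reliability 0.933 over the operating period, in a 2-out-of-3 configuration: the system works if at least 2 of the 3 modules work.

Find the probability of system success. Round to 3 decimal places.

0.987

R = Σ_{i=2}^{3} C(3,i) p^i (1−p)^{3−i} with p = 0.933
C(3,2)·0.933^2·0.067^1 = 0.17497
C(3,3)·0.933^3·0.067^0 = 0.81217
Sum = 0.987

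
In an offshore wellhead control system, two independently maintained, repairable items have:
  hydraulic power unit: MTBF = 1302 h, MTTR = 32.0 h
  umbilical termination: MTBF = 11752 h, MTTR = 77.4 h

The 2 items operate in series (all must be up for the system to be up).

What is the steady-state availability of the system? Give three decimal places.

A(hydraulic power unit) = MTBF/(MTBF+MTTR) = 1302/(1302+32.0) = 0.976012
A(umbilical termination) = MTBF/(MTBF+MTTR) = 11752/(11752+77.4) = 0.993457
Series availability: 0.976012 × 0.993457 = 0.970

0.970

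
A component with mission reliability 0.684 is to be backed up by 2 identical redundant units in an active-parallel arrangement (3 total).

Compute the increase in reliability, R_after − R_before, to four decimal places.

0.2844

R_before = 0.684
R_after = 1 − (1 − 0.684)^3 = 0.9684
ΔR = 0.9684 − 0.684 = 0.2844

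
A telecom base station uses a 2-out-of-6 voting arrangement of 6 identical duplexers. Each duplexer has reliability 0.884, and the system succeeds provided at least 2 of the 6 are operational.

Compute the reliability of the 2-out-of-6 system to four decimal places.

0.9999

R = Σ_{i=2}^{6} C(6,i) p^i (1−p)^{6−i} with p = 0.884
C(6,2)·0.884^2·0.116^4 = 0.002122
C(6,3)·0.884^3·0.116^3 = 0.021566
C(6,4)·0.884^4·0.116^2 = 0.123258
C(6,5)·0.884^5·0.116^1 = 0.375725
C(6,6)·0.884^6·0.116^0 = 0.477214
Sum = 0.9999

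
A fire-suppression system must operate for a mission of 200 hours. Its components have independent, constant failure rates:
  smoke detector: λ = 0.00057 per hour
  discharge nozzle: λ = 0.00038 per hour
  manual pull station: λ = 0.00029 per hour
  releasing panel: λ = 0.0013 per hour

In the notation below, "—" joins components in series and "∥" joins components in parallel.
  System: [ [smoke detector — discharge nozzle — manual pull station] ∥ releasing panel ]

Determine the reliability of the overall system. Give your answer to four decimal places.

0.9497

R(smoke detector) = exp(−0.00057 × 200) = 0.892258
R(discharge nozzle) = exp(−0.00038 × 200) = 0.926816
R(manual pull station) = exp(−0.00029 × 200) = 0.943650
R(releasing panel) = exp(−0.0013 × 200) = 0.771052
Series (smoke detector, discharge nozzle, and manual pull station): 0.892258 × 0.926816 × 0.943650 = 0.780360
Parallel ([0.780360] and releasing panel): 1 − (1 − 0.780360)(1 − 0.771052) = 0.9497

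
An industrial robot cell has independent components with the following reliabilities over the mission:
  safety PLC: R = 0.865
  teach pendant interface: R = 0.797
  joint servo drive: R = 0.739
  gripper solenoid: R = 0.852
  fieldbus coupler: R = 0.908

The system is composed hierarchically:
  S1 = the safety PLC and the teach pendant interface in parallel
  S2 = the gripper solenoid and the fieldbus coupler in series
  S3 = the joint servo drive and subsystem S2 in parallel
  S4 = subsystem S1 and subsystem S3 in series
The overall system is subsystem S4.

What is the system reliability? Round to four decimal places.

Parallel (safety PLC and teach pendant interface): 1 − (1 − 0.865000)(1 − 0.797000) = 0.972595
Series (gripper solenoid and fieldbus coupler): 0.852000 × 0.908000 = 0.773616
Parallel (joint servo drive and [0.773616]): 1 − (1 − 0.739000)(1 − 0.773616) = 0.940914
Series ([0.972595] and [0.940914]): 0.972595 × 0.940914 = 0.9151

0.9151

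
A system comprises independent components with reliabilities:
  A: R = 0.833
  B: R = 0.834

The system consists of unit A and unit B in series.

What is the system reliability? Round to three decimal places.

Series (A and B): 0.83300 × 0.83400 = 0.695

0.695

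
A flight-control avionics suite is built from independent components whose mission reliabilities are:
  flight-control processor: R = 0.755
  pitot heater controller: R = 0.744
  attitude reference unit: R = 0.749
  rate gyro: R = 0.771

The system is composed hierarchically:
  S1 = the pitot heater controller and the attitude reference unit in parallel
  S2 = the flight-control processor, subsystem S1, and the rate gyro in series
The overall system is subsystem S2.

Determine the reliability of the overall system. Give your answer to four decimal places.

0.5447

Parallel (pitot heater controller and attitude reference unit): 1 − (1 − 0.744000)(1 − 0.749000) = 0.935744
Series (flight-control processor, [0.935744], and rate gyro): 0.755000 × 0.935744 × 0.771000 = 0.5447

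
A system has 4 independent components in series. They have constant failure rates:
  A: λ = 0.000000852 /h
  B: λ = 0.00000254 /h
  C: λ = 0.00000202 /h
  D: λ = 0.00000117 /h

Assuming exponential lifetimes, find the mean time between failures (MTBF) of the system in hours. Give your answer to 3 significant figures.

152000

Series of exponential components: λ_sys = Σ λ_i
λ_sys = 0.000000852 + 0.00000254 + 0.00000202 + 0.00000117 = 6.5820e-06 /h
MTBF = 1 / λ_sys = 152000 h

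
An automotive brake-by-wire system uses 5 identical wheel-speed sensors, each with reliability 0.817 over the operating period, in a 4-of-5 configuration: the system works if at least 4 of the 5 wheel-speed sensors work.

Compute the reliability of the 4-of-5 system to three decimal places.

0.772

R = Σ_{i=4}^{5} C(5,i) p^i (1−p)^{5−i} with p = 0.817
C(5,4)·0.817^4·0.183^1 = 0.40767
C(5,5)·0.817^5·0.183^0 = 0.36401
Sum = 0.772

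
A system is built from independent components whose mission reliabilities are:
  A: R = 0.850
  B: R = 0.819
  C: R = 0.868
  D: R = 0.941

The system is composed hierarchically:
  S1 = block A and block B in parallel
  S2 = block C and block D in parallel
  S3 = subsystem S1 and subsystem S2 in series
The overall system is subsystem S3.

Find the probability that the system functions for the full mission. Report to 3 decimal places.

0.965

Parallel (A and B): 1 − (1 − 0.85000)(1 − 0.81900) = 0.97285
Parallel (C and D): 1 − (1 − 0.86800)(1 − 0.94100) = 0.99221
Series ([0.97285] and [0.99221]): 0.97285 × 0.99221 = 0.965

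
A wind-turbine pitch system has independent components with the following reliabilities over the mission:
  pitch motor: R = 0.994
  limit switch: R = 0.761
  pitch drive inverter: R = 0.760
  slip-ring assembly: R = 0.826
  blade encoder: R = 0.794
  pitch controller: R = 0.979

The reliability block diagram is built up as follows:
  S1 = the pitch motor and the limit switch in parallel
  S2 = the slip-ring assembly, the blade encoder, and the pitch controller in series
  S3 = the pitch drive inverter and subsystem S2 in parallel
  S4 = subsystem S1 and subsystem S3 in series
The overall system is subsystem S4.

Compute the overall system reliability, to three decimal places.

Parallel (pitch motor and limit switch): 1 − (1 − 0.99400)(1 − 0.76100) = 0.99857
Series (slip-ring assembly, blade encoder, and pitch controller): 0.82600 × 0.79400 × 0.97900 = 0.64207
Parallel (pitch drive inverter and [0.64207]): 1 − (1 − 0.76000)(1 − 0.64207) = 0.91410
Series ([0.99857] and [0.91410]): 0.99857 × 0.91410 = 0.913

0.913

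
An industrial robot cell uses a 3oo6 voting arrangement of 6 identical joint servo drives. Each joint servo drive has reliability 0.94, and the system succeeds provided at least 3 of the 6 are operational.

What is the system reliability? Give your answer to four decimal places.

R = Σ_{i=3}^{6} C(6,i) p^i (1−p)^{6−i} with p = 0.94
C(6,3)·0.94^3·0.06^3 = 0.003588
C(6,4)·0.94^4·0.06^2 = 0.042160
C(6,5)·0.94^5·0.06^1 = 0.264205
C(6,6)·0.94^6·0.06^0 = 0.689870
Sum = 0.9998

0.9998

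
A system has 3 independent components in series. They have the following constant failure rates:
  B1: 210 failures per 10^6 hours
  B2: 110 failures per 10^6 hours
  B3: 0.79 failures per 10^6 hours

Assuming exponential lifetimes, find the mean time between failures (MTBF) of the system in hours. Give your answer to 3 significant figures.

3120

Series of exponential components: λ_sys = Σ λ_i
λ_sys = 0.00021 + 0.00011 + 0.00000079 = 3.2079e-04 /h
MTBF = 1 / λ_sys = 3120 h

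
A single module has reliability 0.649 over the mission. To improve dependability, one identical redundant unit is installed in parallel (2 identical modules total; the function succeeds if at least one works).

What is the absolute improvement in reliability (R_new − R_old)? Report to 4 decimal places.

0.2278

R_before = 0.649
R_after = 1 − (1 − 0.649)^2 = 0.8768
ΔR = 0.8768 − 0.649 = 0.2278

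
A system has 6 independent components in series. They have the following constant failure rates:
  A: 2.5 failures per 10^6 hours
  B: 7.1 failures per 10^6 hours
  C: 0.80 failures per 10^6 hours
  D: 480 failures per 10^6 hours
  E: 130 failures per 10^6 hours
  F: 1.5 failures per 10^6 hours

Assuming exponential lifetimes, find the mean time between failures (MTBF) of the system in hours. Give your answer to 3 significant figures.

1610

Series of exponential components: λ_sys = Σ λ_i
λ_sys = 0.0000025 + 0.0000071 + 0.00000080 + 0.00048 + 0.00013 + 0.0000015 = 6.2190e-04 /h
MTBF = 1 / λ_sys = 1610 h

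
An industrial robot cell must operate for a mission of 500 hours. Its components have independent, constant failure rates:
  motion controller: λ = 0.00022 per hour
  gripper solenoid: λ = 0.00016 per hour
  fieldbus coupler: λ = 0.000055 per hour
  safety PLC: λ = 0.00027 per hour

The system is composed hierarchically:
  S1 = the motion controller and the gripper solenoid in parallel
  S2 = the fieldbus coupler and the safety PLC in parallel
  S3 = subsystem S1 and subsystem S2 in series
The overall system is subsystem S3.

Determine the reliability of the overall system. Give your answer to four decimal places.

R(motion controller) = exp(−0.00022 × 500) = 0.895834
R(gripper solenoid) = exp(−0.00016 × 500) = 0.923116
R(fieldbus coupler) = exp(−0.000055 × 500) = 0.972875
R(safety PLC) = exp(−0.00027 × 500) = 0.873716
Parallel (motion controller and gripper solenoid): 1 − (1 − 0.895834)(1 − 0.923116) = 0.991991
Parallel (fieldbus coupler and safety PLC): 1 − (1 − 0.972875)(1 − 0.873716) = 0.996575
Series ([0.991991] and [0.996575]): 0.991991 × 0.996575 = 0.9886

0.9886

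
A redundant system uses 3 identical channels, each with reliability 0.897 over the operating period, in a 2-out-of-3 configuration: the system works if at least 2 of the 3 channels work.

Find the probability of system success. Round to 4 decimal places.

R = Σ_{i=2}^{3} C(3,i) p^i (1−p)^{3−i} with p = 0.897
C(3,2)·0.897^2·0.103^1 = 0.248624
C(3,3)·0.897^3·0.103^0 = 0.721734
Sum = 0.9704

0.9704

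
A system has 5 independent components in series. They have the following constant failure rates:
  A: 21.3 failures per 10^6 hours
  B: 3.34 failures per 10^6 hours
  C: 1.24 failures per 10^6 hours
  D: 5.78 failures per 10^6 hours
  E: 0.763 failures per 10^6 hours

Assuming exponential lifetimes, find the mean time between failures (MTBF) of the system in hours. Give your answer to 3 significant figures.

30800

Series of exponential components: λ_sys = Σ λ_i
λ_sys = 0.0000213 + 0.00000334 + 0.00000124 + 0.00000578 + 0.000000763 = 3.2423e-05 /h
MTBF = 1 / λ_sys = 30800 h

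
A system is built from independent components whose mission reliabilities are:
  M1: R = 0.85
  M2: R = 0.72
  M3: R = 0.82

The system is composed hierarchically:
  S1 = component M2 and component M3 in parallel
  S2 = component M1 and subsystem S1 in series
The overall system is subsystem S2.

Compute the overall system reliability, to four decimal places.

Parallel (M2 and M3): 1 − (1 − 0.720000)(1 − 0.820000) = 0.949600
Series (M1 and [0.949600]): 0.850000 × 0.949600 = 0.8072

0.8072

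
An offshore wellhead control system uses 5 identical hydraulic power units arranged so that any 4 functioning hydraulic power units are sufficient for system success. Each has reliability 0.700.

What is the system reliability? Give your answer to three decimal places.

R = Σ_{i=4}^{5} C(5,i) p^i (1−p)^{5−i} with p = 0.700
C(5,4)·0.700^4·0.300^1 = 0.36015
C(5,5)·0.700^5·0.300^0 = 0.16807
Sum = 0.528

0.528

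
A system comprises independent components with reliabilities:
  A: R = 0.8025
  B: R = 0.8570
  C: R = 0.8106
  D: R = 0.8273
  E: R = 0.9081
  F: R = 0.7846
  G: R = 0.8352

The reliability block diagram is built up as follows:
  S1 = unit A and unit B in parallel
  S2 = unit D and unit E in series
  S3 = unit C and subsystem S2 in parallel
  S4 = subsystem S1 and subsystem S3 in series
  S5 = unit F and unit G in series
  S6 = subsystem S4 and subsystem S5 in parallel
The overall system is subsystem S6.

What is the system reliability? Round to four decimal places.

0.9745

Parallel (A and B): 1 − (1 − 0.802500)(1 − 0.857000) = 0.971758
Series (D and E): 0.827300 × 0.908100 = 0.751271
Parallel (C and [0.751271]): 1 − (1 − 0.810600)(1 − 0.751271) = 0.952891
Series ([0.971758] and [0.952891]): 0.971758 × 0.952891 = 0.925979
Series (F and G): 0.784600 × 0.835200 = 0.655298
Parallel ([0.925979] and [0.655298]): 1 − (1 − 0.925979)(1 − 0.655298) = 0.9745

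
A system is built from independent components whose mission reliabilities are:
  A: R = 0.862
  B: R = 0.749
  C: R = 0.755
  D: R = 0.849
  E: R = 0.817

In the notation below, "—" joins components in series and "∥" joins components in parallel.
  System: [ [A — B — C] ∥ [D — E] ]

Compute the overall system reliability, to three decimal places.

0.843

Series (A, B, and C): 0.86200 × 0.74900 × 0.75500 = 0.48746
Series (D and E): 0.84900 × 0.81700 = 0.69363
Parallel ([0.48746] and [0.69363]): 1 − (1 − 0.48746)(1 − 0.69363) = 0.843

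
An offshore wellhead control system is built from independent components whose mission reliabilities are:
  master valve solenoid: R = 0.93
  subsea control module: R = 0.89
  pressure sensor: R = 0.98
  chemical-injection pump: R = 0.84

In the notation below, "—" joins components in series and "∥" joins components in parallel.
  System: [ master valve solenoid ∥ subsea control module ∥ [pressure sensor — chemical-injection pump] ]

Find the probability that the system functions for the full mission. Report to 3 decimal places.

Series (pressure sensor and chemical-injection pump): 0.98000 × 0.84000 = 0.82320
Parallel (master valve solenoid, subsea control module, and [0.82320]): 1 − (1 − 0.93000)(1 − 0.89000)(1 − 0.82320) = 0.999

0.999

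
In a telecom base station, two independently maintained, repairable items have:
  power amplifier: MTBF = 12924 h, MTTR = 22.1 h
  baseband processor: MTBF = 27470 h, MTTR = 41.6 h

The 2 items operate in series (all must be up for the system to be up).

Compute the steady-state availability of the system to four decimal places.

0.9968

A(power amplifier) = MTBF/(MTBF+MTTR) = 12924/(12924+22.1) = 0.998293
A(baseband processor) = MTBF/(MTBF+MTTR) = 27470/(27470+41.6) = 0.998488
Series availability: 0.998293 × 0.998488 = 0.9968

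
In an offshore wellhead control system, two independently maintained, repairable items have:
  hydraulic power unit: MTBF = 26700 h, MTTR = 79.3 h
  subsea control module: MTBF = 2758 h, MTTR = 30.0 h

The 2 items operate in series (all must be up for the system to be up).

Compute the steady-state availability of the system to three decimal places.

0.986

A(hydraulic power unit) = MTBF/(MTBF+MTTR) = 26700/(26700+79.3) = 0.997039
A(subsea control module) = MTBF/(MTBF+MTTR) = 2758/(2758+30.0) = 0.989240
Series availability: 0.997039 × 0.989240 = 0.986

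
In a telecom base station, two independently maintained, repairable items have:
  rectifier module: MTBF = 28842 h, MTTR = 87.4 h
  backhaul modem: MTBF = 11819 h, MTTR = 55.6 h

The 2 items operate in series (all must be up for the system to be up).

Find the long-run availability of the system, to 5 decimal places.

A(rectifier module) = MTBF/(MTBF+MTTR) = 28842/(28842+87.4) = 0.996979
A(backhaul modem) = MTBF/(MTBF+MTTR) = 11819/(11819+55.6) = 0.995318
Series availability: 0.996979 × 0.995318 = 0.99231

0.99231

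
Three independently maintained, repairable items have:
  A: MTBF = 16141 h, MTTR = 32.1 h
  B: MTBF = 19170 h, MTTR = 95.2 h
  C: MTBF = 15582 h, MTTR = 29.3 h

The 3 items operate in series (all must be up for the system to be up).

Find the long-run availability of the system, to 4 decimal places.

A(A) = MTBF/(MTBF+MTTR) = 16141/(16141+32.1) = 0.998015
A(B) = MTBF/(MTBF+MTTR) = 19170/(19170+95.2) = 0.995058
A(C) = MTBF/(MTBF+MTTR) = 15582/(15582+29.3) = 0.998123
Series availability: 0.998015 × 0.995058 × 0.998123 = 0.9912

0.9912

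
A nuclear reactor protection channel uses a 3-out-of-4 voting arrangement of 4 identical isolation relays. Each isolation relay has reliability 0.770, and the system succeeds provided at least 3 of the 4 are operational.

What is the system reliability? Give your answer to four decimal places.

0.7715

R = Σ_{i=3}^{4} C(4,i) p^i (1−p)^{4−i} with p = 0.770
C(4,3)·0.770^3·0.230^1 = 0.420010
C(4,4)·0.770^4·0.230^0 = 0.351530
Sum = 0.7715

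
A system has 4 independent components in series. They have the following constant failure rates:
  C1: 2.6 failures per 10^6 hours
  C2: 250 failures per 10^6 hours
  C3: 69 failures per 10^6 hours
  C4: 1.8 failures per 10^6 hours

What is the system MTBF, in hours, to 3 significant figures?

3090

Series of exponential components: λ_sys = Σ λ_i
λ_sys = 0.0000026 + 0.00025 + 0.000069 + 0.0000018 = 3.2340e-04 /h
MTBF = 1 / λ_sys = 3090 h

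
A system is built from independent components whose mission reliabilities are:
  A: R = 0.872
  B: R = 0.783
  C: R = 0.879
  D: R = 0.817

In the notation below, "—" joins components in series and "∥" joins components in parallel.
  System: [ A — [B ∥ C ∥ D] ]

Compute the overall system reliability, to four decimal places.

Parallel (B, C, and D): 1 − (1 − 0.783000)(1 − 0.879000)(1 − 0.817000) = 0.995195
Series (A and [0.995195]): 0.872000 × 0.995195 = 0.8678

0.8678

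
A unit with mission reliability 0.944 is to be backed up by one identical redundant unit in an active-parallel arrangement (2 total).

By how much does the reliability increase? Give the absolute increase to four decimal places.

R_before = 0.944
R_after = 1 − (1 − 0.944)^2 = 0.9969
ΔR = 0.9969 − 0.944 = 0.0529

0.0529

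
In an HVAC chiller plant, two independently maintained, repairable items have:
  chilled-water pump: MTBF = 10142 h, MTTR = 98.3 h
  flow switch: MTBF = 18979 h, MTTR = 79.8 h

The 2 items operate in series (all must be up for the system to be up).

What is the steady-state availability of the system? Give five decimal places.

0.98625

A(chilled-water pump) = MTBF/(MTBF+MTTR) = 10142/(10142+98.3) = 0.990401
A(flow switch) = MTBF/(MTBF+MTTR) = 18979/(18979+79.8) = 0.995813
Series availability: 0.990401 × 0.995813 = 0.98625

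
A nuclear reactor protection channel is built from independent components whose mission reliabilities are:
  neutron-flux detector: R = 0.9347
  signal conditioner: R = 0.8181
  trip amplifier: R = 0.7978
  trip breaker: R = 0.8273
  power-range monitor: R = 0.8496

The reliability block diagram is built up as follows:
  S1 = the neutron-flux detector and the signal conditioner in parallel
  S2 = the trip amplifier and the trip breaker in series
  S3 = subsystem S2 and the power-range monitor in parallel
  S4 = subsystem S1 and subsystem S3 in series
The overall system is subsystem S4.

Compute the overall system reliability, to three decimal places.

Parallel (neutron-flux detector and signal conditioner): 1 − (1 − 0.93470)(1 − 0.81810) = 0.98812
Series (trip amplifier and trip breaker): 0.79780 × 0.82730 = 0.66002
Parallel ([0.66002] and power-range monitor): 1 − (1 − 0.66002)(1 − 0.84960) = 0.94887
Series ([0.98812] and [0.94887]): 0.98812 × 0.94887 = 0.938

0.938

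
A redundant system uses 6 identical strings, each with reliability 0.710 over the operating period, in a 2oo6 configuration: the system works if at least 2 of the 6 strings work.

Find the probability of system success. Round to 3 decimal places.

R = Σ_{i=2}^{6} C(6,i) p^i (1−p)^{6−i} with p = 0.710
C(6,2)·0.710^2·0.290^4 = 0.05348
C(6,3)·0.710^3·0.290^3 = 0.17458
C(6,4)·0.710^4·0.290^2 = 0.32057
C(6,5)·0.710^5·0.290^1 = 0.31394
C(6,6)·0.710^6·0.290^0 = 0.12810
Sum = 0.991

0.991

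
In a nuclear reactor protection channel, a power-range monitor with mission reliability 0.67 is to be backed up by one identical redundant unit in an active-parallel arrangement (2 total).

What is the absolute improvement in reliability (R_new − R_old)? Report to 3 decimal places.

R_before = 0.67
R_after = 1 − (1 − 0.67)^2 = 0.891
ΔR = 0.891 − 0.67 = 0.221

0.221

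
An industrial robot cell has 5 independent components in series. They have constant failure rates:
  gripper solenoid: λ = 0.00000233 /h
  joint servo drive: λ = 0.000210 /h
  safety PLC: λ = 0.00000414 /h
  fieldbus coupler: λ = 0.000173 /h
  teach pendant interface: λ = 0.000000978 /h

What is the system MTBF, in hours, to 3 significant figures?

2560

Series of exponential components: λ_sys = Σ λ_i
λ_sys = 0.00000233 + 0.000210 + 0.00000414 + 0.000173 + 0.000000978 = 3.9045e-04 /h
MTBF = 1 / λ_sys = 2560 h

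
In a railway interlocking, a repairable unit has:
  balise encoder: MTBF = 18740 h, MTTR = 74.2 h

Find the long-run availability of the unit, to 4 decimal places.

0.9961

A(balise encoder) = MTBF/(MTBF+MTTR) = 18740/(18740+74.2) = 0.9961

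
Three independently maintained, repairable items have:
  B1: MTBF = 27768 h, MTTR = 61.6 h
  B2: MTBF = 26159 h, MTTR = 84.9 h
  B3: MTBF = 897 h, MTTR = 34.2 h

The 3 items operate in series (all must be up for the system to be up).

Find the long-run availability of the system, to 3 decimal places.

0.958

A(B1) = MTBF/(MTBF+MTTR) = 27768/(27768+61.6) = 0.997787
A(B2) = MTBF/(MTBF+MTTR) = 26159/(26159+84.9) = 0.996765
A(B3) = MTBF/(MTBF+MTTR) = 897/(897+34.2) = 0.963273
Series availability: 0.997787 × 0.996765 × 0.963273 = 0.958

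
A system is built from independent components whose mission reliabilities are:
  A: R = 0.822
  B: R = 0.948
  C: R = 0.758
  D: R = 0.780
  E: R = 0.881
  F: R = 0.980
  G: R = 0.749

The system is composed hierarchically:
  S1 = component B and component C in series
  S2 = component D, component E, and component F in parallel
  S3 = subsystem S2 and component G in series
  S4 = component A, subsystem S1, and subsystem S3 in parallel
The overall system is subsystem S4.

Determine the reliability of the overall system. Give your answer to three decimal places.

Series (B and C): 0.94800 × 0.75800 = 0.71858
Parallel (D, E, and F): 1 − (1 − 0.78000)(1 − 0.88100)(1 − 0.98000) = 0.99948
Series ([0.99948] and G): 0.99948 × 0.74900 = 0.74861
Parallel (A, [0.71858], and [0.74861]): 1 − (1 − 0.82200)(1 − 0.71858)(1 − 0.74861) = 0.987

0.987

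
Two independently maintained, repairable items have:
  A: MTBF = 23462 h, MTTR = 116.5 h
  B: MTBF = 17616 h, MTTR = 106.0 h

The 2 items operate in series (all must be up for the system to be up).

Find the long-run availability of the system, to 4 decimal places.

0.9891

A(A) = MTBF/(MTBF+MTTR) = 23462/(23462+116.5) = 0.995059
A(B) = MTBF/(MTBF+MTTR) = 17616/(17616+106.0) = 0.994019
Series availability: 0.995059 × 0.994019 = 0.9891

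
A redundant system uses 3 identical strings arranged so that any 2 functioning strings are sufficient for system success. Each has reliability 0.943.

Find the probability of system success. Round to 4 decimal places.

R = Σ_{i=2}^{3} C(3,i) p^i (1−p)^{3−i} with p = 0.943
C(3,2)·0.943^2·0.057^1 = 0.152062
C(3,3)·0.943^3·0.057^0 = 0.838562
Sum = 0.9906

0.9906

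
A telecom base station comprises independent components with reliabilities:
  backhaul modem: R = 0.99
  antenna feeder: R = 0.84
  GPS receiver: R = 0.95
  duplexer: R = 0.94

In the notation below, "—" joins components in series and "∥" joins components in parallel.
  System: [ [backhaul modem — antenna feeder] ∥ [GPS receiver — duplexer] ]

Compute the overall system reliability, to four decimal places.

Series (backhaul modem and antenna feeder): 0.990000 × 0.840000 = 0.831600
Series (GPS receiver and duplexer): 0.950000 × 0.940000 = 0.893000
Parallel ([0.831600] and [0.893000]): 1 − (1 − 0.831600)(1 − 0.893000) = 0.9820

0.9820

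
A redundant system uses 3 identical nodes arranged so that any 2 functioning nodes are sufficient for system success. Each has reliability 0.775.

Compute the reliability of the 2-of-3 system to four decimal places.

R = Σ_{i=2}^{3} C(3,i) p^i (1−p)^{3−i} with p = 0.775
C(3,2)·0.775^2·0.225^1 = 0.405422
C(3,3)·0.775^3·0.225^0 = 0.465484
Sum = 0.8709

0.8709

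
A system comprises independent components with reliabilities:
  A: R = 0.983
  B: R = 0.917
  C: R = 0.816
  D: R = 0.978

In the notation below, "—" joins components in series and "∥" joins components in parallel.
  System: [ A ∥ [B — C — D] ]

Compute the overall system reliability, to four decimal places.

0.9954

Series (B, C, and D): 0.917000 × 0.816000 × 0.978000 = 0.731810
Parallel (A and [0.731810]): 1 − (1 − 0.983000)(1 − 0.731810) = 0.9954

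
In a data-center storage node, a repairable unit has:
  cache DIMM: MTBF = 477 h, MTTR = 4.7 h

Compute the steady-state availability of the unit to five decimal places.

A(cache DIMM) = MTBF/(MTBF+MTTR) = 477/(477+4.7) = 0.99024

0.99024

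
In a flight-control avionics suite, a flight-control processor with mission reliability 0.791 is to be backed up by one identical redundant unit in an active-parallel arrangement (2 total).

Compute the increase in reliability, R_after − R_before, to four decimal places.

0.1653

R_before = 0.791
R_after = 1 − (1 − 0.791)^2 = 0.9563
ΔR = 0.9563 − 0.791 = 0.1653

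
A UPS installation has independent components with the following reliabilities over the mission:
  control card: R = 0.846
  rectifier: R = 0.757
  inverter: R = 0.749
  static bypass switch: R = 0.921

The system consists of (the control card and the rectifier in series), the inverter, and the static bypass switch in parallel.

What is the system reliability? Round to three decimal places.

0.993

Series (control card and rectifier): 0.84600 × 0.75700 = 0.64042
Parallel ([0.64042], inverter, and static bypass switch): 1 − (1 − 0.64042)(1 − 0.74900)(1 − 0.92100) = 0.993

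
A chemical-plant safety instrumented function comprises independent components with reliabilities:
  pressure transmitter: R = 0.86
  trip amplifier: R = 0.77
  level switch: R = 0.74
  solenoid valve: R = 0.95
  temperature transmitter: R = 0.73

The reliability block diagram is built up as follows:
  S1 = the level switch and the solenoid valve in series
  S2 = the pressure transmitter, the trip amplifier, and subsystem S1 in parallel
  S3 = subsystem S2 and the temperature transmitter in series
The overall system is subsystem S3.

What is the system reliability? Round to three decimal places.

Series (level switch and solenoid valve): 0.74000 × 0.95000 = 0.70300
Parallel (pressure transmitter, trip amplifier, and [0.70300]): 1 − (1 − 0.86000)(1 − 0.77000)(1 − 0.70300) = 0.99044
Series ([0.99044] and temperature transmitter): 0.99044 × 0.73000 = 0.723

0.723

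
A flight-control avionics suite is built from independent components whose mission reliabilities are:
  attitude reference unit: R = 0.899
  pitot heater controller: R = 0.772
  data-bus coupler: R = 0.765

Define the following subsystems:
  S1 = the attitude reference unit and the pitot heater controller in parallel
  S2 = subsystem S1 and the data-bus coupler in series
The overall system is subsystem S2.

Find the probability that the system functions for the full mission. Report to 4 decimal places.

0.7474

Parallel (attitude reference unit and pitot heater controller): 1 − (1 − 0.899000)(1 − 0.772000) = 0.976972
Series ([0.976972] and data-bus coupler): 0.976972 × 0.765000 = 0.7474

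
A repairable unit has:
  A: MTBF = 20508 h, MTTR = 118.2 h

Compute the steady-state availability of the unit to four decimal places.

A(A) = MTBF/(MTBF+MTTR) = 20508/(20508+118.2) = 0.9943

0.9943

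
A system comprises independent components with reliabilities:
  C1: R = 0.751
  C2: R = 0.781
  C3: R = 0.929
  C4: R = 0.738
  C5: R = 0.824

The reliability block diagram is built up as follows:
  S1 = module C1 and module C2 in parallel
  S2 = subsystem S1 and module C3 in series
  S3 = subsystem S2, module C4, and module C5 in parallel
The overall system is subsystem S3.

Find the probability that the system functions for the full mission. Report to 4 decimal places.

0.9944

Parallel (C1 and C2): 1 − (1 − 0.751000)(1 − 0.781000) = 0.945469
Series ([0.945469] and C3): 0.945469 × 0.929000 = 0.878341
Parallel ([0.878341], C4, and C5): 1 − (1 − 0.878341)(1 − 0.738000)(1 − 0.824000) = 0.9944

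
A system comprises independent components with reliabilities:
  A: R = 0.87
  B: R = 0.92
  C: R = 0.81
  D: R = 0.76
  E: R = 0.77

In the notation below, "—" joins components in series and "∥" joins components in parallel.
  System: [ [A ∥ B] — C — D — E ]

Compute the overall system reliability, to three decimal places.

Parallel (A and B): 1 − (1 − 0.87000)(1 − 0.92000) = 0.98960
Series ([0.98960], C, D, and E): 0.98960 × 0.81000 × 0.76000 × 0.77000 = 0.469

0.469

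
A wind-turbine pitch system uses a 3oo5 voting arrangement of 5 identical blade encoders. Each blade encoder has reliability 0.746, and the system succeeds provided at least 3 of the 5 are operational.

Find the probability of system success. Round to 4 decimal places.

0.8922

R = Σ_{i=3}^{5} C(5,i) p^i (1−p)^{5−i} with p = 0.746
C(5,3)·0.746^3·0.254^2 = 0.267845
C(5,4)·0.746^4·0.254^1 = 0.393332
C(5,5)·0.746^5·0.254^0 = 0.231044
Sum = 0.8922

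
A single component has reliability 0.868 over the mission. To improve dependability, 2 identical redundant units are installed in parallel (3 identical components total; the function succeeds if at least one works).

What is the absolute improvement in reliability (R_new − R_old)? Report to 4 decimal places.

0.1297

R_before = 0.868
R_after = 1 − (1 − 0.868)^3 = 0.9977
ΔR = 0.9977 − 0.868 = 0.1297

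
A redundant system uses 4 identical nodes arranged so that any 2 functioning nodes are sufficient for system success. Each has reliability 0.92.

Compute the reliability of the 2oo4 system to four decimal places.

0.9981

R = Σ_{i=2}^{4} C(4,i) p^i (1−p)^{4−i} with p = 0.92
C(4,2)·0.92^2·0.08^2 = 0.032502
C(4,3)·0.92^3·0.08^1 = 0.249180
C(4,4)·0.92^4·0.08^0 = 0.716393
Sum = 0.9981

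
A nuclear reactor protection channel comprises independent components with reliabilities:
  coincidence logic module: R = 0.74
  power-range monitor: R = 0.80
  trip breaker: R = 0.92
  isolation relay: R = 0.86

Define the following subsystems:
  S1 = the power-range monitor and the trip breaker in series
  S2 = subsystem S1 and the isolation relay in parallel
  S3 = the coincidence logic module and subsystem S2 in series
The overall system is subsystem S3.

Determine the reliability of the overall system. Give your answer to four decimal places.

0.7126

Series (power-range monitor and trip breaker): 0.800000 × 0.920000 = 0.736000
Parallel ([0.736000] and isolation relay): 1 − (1 − 0.736000)(1 − 0.860000) = 0.963040
Series (coincidence logic module and [0.963040]): 0.740000 × 0.963040 = 0.7126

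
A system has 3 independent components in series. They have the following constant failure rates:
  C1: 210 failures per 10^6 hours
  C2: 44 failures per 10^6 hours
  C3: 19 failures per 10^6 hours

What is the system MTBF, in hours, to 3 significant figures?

Series of exponential components: λ_sys = Σ λ_i
λ_sys = 0.00021 + 0.000044 + 0.000019 = 2.7300e-04 /h
MTBF = 1 / λ_sys = 3660 h

3660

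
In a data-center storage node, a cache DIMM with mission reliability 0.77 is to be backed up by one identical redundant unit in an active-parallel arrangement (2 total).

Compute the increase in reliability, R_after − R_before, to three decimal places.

0.177

R_before = 0.77
R_after = 1 − (1 − 0.77)^2 = 0.947
ΔR = 0.947 − 0.77 = 0.177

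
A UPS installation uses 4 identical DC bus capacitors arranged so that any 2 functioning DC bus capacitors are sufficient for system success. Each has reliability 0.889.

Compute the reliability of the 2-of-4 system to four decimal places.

0.9950

R = Σ_{i=2}^{4} C(4,i) p^i (1−p)^{4−i} with p = 0.889
C(4,2)·0.889^2·0.111^2 = 0.058425
C(4,3)·0.889^3·0.111^1 = 0.311952
C(4,4)·0.889^4·0.111^0 = 0.624607
Sum = 0.9950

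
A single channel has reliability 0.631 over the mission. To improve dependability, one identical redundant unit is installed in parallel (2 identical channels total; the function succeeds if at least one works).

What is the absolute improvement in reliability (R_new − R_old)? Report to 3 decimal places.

0.233

R_before = 0.631
R_after = 1 − (1 − 0.631)^2 = 0.864
ΔR = 0.864 − 0.631 = 0.233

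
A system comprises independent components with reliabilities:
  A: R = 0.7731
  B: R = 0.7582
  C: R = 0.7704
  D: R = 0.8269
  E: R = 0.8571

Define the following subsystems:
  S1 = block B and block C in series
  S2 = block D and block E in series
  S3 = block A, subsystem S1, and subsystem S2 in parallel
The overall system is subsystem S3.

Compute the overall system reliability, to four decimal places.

0.9725

Series (B and C): 0.758200 × 0.770400 = 0.584117
Series (D and E): 0.826900 × 0.857100 = 0.708736
Parallel (A, [0.584117], and [0.708736]): 1 − (1 − 0.773100)(1 − 0.584117)(1 − 0.708736) = 0.9725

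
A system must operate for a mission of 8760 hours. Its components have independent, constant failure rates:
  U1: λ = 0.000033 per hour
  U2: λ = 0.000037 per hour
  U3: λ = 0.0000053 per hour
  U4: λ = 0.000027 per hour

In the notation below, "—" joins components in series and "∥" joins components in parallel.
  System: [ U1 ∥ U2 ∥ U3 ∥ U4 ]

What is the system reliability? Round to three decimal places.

R(U1) = exp(−0.000033 × 8760) = 0.74895
R(U2) = exp(−0.000037 × 8760) = 0.72316
R(U3) = exp(−0.0000053 × 8760) = 0.95463
R(U4) = exp(−0.000027 × 8760) = 0.78937
Parallel (U1, U2, U3, and U4): 1 − (1 − 0.74895)(1 − 0.72316)(1 − 0.95463)(1 − 0.78937) = 0.999

0.999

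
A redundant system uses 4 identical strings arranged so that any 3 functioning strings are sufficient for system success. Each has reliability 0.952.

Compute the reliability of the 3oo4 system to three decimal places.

R = Σ_{i=3}^{4} C(4,i) p^i (1−p)^{4−i} with p = 0.952
C(4,3)·0.952^3·0.048^1 = 0.16566
C(4,4)·0.952^4·0.048^0 = 0.82139
Sum = 0.987

0.987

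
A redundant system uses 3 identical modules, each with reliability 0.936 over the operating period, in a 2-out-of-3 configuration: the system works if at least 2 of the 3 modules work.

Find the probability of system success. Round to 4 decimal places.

0.9882

R = Σ_{i=2}^{3} C(3,i) p^i (1−p)^{3−i} with p = 0.936
C(3,2)·0.936^2·0.064^1 = 0.168210
C(3,3)·0.936^3·0.064^0 = 0.820026
Sum = 0.9882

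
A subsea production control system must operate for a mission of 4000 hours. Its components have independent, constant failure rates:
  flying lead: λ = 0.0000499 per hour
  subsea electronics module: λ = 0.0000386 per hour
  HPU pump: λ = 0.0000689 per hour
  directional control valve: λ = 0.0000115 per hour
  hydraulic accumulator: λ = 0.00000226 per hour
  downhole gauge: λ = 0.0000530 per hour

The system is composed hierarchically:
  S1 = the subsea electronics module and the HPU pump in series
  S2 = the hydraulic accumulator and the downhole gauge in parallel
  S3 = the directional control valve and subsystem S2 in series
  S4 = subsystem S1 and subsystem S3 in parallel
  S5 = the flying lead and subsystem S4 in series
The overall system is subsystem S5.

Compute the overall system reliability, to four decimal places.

R(flying lead) = exp(−0.0000499 × 4000) = 0.819058
R(subsea electronics module) = exp(−0.0000386 × 4000) = 0.856929
R(HPU pump) = exp(−0.0000689 × 4000) = 0.759117
R(directional control valve) = exp(−0.0000115 × 4000) = 0.955042
R(hydraulic accumulator) = exp(−0.00000226 × 4000) = 0.991001
R(downhole gauge) = exp(−0.0000530 × 4000) = 0.808965
Series (subsea electronics module and HPU pump): 0.856929 × 0.759117 = 0.650509
Parallel (hydraulic accumulator and downhole gauge): 1 − (1 − 0.991001)(1 − 0.808965) = 0.998281
Series (directional control valve and [0.998281]): 0.955042 × 0.998281 = 0.953400
Parallel ([0.650509] and [0.953400]): 1 − (1 − 0.650509)(1 − 0.953400) = 0.983714
Series (flying lead and [0.983714]): 0.819058 × 0.983714 = 0.8057

0.8057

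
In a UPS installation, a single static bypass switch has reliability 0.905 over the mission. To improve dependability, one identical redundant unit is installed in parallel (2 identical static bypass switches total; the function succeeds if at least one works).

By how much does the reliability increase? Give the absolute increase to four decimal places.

R_before = 0.905
R_after = 1 − (1 − 0.905)^2 = 0.9910
ΔR = 0.9910 − 0.905 = 0.0860

0.0860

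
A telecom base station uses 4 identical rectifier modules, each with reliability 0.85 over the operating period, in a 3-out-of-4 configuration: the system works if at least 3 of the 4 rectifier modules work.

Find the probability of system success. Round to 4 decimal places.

0.8905

R = Σ_{i=3}^{4} C(4,i) p^i (1−p)^{4−i} with p = 0.85
C(4,3)·0.85^3·0.15^1 = 0.368475
C(4,4)·0.85^4·0.15^0 = 0.522006
Sum = 0.8905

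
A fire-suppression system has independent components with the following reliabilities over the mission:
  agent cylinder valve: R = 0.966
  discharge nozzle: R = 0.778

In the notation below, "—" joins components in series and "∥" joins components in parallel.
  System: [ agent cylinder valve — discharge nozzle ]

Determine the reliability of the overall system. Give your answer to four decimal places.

Series (agent cylinder valve and discharge nozzle): 0.966000 × 0.778000 = 0.7515

0.7515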